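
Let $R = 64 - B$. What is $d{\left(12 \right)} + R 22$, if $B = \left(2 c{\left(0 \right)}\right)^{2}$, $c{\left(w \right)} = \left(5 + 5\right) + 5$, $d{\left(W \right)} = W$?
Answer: $-18380$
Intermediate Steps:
$c{\left(w \right)} = 15$ ($c{\left(w \right)} = 10 + 5 = 15$)
$B = 900$ ($B = \left(2 \cdot 15\right)^{2} = 30^{2} = 900$)
$R = -836$ ($R = 64 - 900 = -836$)
$d{\left(12 \right)} + R 22 = 12 - 18392 = -18380$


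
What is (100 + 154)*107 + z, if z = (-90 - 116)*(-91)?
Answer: 45924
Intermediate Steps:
z = 18746 (z = -206*(-91) = 18746)
(100 + 154)*107 + z = (100 + 154)*107 + 18746 = 254*107 + 18746 = 27178 + 18746 = 45924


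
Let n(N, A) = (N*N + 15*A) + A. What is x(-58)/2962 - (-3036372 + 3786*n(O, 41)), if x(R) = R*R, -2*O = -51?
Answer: -5654722697/2962 ≈ -1.9091e+6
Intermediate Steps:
O = 51/2 (O = -½*(-51) = 51/2 ≈ 25.500)
x(R) = R²
n(N, A) = N² + 16*A (n(N, A) = (N² + 15*A) + A = N² + 16*A)
x(-58)/2962 - (-3036372 + 3786*n(O, 41)) = (-58)²/2962 - 3786/(1/(((51/2)² + 16*41) - 802)) = 3364*(1/2962) - 3786/(1/((2601/4 + 656) - 802)) = 1682/1481 - 3786/(1/(5225/4 - 802)) = 1682/1481 - 3786/(1/(2017/4)) = 1682/1481 - 3786/4/2017 = 1682/1481 - 3786*2017/4 = 1682/1481 - 3818181/2 = -5654722697/2962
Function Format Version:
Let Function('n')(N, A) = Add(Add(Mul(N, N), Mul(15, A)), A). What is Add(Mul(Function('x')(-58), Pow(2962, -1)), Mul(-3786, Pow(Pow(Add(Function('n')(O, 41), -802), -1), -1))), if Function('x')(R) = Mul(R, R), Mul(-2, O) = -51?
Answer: Rational(-5654722697, 2962) ≈ -1.9091e+6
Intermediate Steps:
O = Rational(51, 2) (O = Mul(Rational(-1, 2), -51) = Rational(51, 2) ≈ 25.500)
Function('x')(R) = Pow(R, 2)
Function('n')(N, A) = Add(Pow(N, 2), Mul(16, A)) (Function('n')(N, A) = Add(Add(Pow(N, 2), Mul(15, A)), A) = Add(Pow(N, 2), Mul(16, A)))
Add(Mul(Function('x')(-58), Pow(2962, -1)), Mul(-3786, Pow(Pow(Add(Function('n')(O, 41), -802), -1), -1))) = Add(Mul(Pow(-58, 2), Pow(2962, -1)), Mul(-3786, Pow(Pow(Add(Add(Pow(Rational(51, 2), 2), Mul(16, 41)), -802), -1), -1))) = Add(Mul(3364, Rational(1, 2962)), Mul(-3786, Pow(Pow(Add(Add(Rational(2601, 4), 656), -802), -1), -1))) = Add(Rational(1682, 1481), Mul(-3786, Pow(Pow(Add(Rational(5225, 4), -802), -1), -1))) = Add(Rational(1682, 1481), Mul(-3786, Pow(Pow(Rational(2017, 4), -1), -1))) = Add(Rational(1682, 1481), Mul(-3786, Pow(Rational(4, 2017), -1))) = Add(Rational(1682, 1481), Mul(-3786, Rational(2017, 4))) = Add(Rational(1682, 1481), Rational(-3818181, 2)) = Rational(-5654722697, 2962)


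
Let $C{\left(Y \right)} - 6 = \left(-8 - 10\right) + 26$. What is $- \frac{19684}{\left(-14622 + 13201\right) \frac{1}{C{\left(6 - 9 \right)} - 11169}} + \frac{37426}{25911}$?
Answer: $- \frac{812765022982}{5259933} \approx -1.5452 \cdot 10^{5}$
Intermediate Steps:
$C{\left(Y \right)} = 14$ ($C{\left(Y \right)} = 6 + \left(\left(-8 - 10\right) + 26\right) = 6 + \left(-18 + 26\right) = 6 + 8 = 14$)
$- \frac{19684}{\left(-14622 + 13201\right) \frac{1}{C{\left(6 - 9 \right)} - 11169}} + \frac{37426}{25911} = - \frac{19684}{\left(-14622 + 13201\right) \frac{1}{14 - 11169}} + \frac{37426}{25911} = - \frac{19684}{\left(-1421\right) \frac{1}{-11155}} + 37426 \cdot \frac{1}{25911} = - \frac{19684}{\left(-1421\right) \left(- \frac{1}{11155}\right)} + \frac{37426}{25911} = - \frac{19684}{\frac{1421}{11155}} + \frac{37426}{25911} = \left(-19684\right) \frac{11155}{1421} + \frac{37426}{25911} = - \frac{31367860}{203} + \frac{37426}{25911} = - \frac{812765022982}{5259933}$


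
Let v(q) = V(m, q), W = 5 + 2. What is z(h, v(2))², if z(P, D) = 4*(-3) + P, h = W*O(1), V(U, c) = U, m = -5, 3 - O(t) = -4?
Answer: 1369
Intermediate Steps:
O(t) = 7 (O(t) = 3 - 1*(-4) = 3 + 4 = 7)
W = 7
v(q) = -5
h = 49 (h = 7*7 = 49)
z(P, D) = -12 + P
z(h, v(2))² = (-12 + 49)² = 37² = 1369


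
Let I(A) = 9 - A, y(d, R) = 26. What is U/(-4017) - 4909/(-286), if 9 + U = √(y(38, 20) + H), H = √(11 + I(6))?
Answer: 505693/29458 - √(26 + √14)/4017 ≈ 17.165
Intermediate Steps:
H = √14 (H = √(11 + (9 - 1*6)) = √(11 + (9 - 6)) = √(11 + 3) = √14 ≈ 3.7417)
U = -9 + √(26 + √14) ≈ -3.5464
U/(-4017) - 4909/(-286) = (-9 + √(26 + √14))/(-4017) - 4909/(-286) = (-9 + √(26 + √14))*(-1/4017) - 4909*(-1/286) = (3/1339 - √(26 + √14)/4017) + 4909/286 = 505693/29458 - √(26 + √14)/4017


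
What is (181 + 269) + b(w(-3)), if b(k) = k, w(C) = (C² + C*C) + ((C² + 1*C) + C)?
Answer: 471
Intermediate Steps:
w(C) = 2*C + 3*C² (w(C) = (C² + C²) + ((C² + C) + C) = 2*C² + ((C + C²) + C) = 2*C² + (C² + 2*C) = 2*C + 3*C²)
(181 + 269) + b(w(-3)) = (181 + 269) - 3*(2 + 3*(-3)) = 450 - 3*(2 - 9) = 450 - 3*(-7) = 450 + 21 = 471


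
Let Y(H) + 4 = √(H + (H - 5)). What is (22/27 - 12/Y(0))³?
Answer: 8*(1393733*√5 + 8367926*I)/(19683*(4*I + 43*√5)) ≈ 14.62 + 34.764*I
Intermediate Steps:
Y(H) = -4 + √(-5 + 2*H) (Y(H) = -4 + √(H + (H - 5)) = -4 + √(H + (-5 + H)) = -4 + √(-5 + 2*H))
(22/27 - 12/Y(0))³ = (22/27 - 12/(-4 + √(-5 + 2*0)))³ = (22*(1/27) - 12/(-4 + √(-5 + 0)))³ = (22/27 - 12/(-4 + √(-5)))³ = (22/27 - 12/(-4 + I*√5))³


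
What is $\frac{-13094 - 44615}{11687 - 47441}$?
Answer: $\frac{57709}{35754} \approx 1.6141$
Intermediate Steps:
$\frac{-13094 - 44615}{11687 - 47441} = - \frac{57709}{-35754} = \left(-57709\right) \left(- \frac{1}{35754}\right) = \frac{57709}{35754}$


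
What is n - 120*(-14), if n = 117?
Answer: 1797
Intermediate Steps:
n - 120*(-14) = 117 - 120*(-14) = 117 + 1680 = 1797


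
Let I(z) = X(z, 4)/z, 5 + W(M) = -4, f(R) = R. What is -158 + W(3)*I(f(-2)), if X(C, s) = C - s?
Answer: -185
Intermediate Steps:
W(M) = -9 (W(M) = -5 - 4 = -9)
I(z) = (-4 + z)/z (I(z) = (z - 1*4)/z = (z - 4)/z = (-4 + z)/z)
-158 + W(3)*I(f(-2)) = -158 - 9*(-4 - 2)/(-2) = -158 - (-9)*(-6)/2 = -158 - 9*3 = -158 - 27 = -185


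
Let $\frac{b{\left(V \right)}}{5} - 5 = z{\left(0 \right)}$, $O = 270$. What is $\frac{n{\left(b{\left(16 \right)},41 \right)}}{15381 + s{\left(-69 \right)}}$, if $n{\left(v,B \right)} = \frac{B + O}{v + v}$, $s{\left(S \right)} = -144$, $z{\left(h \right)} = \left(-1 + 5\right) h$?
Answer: $\frac{311}{761850} \approx 0.00040822$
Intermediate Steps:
$z{\left(h \right)} = 4 h$
$b{\left(V \right)} = 25$ ($b{\left(V \right)} = 25 + 5 \cdot 4 \cdot 0 = 25 + 5 \cdot 0 = 25 + 0 = 25$)
$n{\left(v,B \right)} = \frac{270 + B}{2 v}$ ($n{\left(v,B \right)} = \frac{B + 270}{v + v} = \frac{270 + B}{2 v}$)
$\frac{n{\left(b{\left(16 \right)},41 \right)}}{15381 + s{\left(-69 \right)}} = \frac{\frac{1}{2} \cdot \frac{1}{25} \left(270 + 41\right)}{15381 - 144} = \frac{\frac{1}{2} \cdot \frac{1}{25} \cdot 311}{15237} = \frac{311}{50} \cdot \frac{1}{15237} = \frac{311}{761850}$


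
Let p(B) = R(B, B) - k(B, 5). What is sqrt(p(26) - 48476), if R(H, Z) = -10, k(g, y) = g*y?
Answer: 2*I*sqrt(12154) ≈ 220.49*I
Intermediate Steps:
p(B) = -10 - 5*B (p(B) = -10 - B*5 = -10 - 5*B)
sqrt(p(26) - 48476) = sqrt((-10 - 5*26) - 48476) = sqrt((-10 - 130) - 48476) = sqrt(-140 - 48476) = sqrt(-48616) = 2*I*sqrt(12154)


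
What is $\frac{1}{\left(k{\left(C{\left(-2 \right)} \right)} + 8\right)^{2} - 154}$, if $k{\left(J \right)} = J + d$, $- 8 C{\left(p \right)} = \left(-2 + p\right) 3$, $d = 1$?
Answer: $- \frac{4}{175} \approx -0.022857$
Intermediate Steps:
$C{\left(p \right)} = \frac{3}{4} - \frac{3 p}{8}$ ($C{\left(p \right)} = - \frac{\left(-2 + p\right) 3}{8} = - \frac{-6 + 3 p}{8} = \frac{3}{4} - \frac{3 p}{8}$)
$k{\left(J \right)} = 1 + J$ ($k{\left(J \right)} = J + 1 = 1 + J$)
$\frac{1}{\left(k{\left(C{\left(-2 \right)} \right)} + 8\right)^{2} - 154} = \frac{1}{\left(\left(1 + \left(\frac{3}{4} - - \frac{3}{4}\right)\right) + 8\right)^{2} - 154} = \frac{1}{\left(\left(1 + \left(\frac{3}{4} + \frac{3}{4}\right)\right) + 8\right)^{2} - 154} = \frac{1}{\left(\left(1 + \frac{3}{2}\right) + 8\right)^{2} - 154} = \frac{1}{\left(\frac{5}{2} + 8\right)^{2} - 154} = \frac{1}{\left(\frac{21}{2}\right)^{2} - 154} = \frac{1}{\frac{441}{4} - 154} = \frac{1}{- \frac{175}{4}} = - \frac{4}{175}$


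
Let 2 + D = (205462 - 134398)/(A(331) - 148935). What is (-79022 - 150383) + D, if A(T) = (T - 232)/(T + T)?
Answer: -7539466871955/32864957 ≈ -2.2941e+5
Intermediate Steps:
A(T) = (-232 + T)/(2*T) (A(T) = (-232 + T)/((2*T)) = (-232 + T)*(1/(2*T)) = (-232 + T)/(2*T))
D = -81411370/32864957 (D = -2 + (205462 - 134398)/((½)*(-232 + 331)/331 - 148935) = -2 + 71064/((½)*(1/331)*99 - 148935) = -2 + 71064/(99/662 - 148935) = -2 + 71064/(-98594871/662) = -2 + 71064*(-662/98594871) = -2 - 15681456/32864957 = -81411370/32864957 ≈ -2.4771)
(-79022 - 150383) + D = (-79022 - 150383) - 81411370/32864957 = -229405 - 81411370/32864957 = -7539466871955/32864957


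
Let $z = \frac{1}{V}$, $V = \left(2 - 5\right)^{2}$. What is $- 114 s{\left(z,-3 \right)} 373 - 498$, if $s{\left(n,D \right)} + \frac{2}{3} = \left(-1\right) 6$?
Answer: $282982$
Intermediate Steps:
$V = 9$ ($V = \left(-3\right)^{2} = 9$)
$z = \frac{1}{9} \approx 0.11111$
$s{\left(n,D \right)} = - \frac{20}{3}$ ($s{\left(n,D \right)} = - \frac{2}{3} - 6 = - \frac{20}{3}$)
$- 114 s{\left(z,-3 \right)} 373 - 498 = \left(-114\right) \left(- \frac{20}{3}\right) 373 - 498 = 760 \cdot 373 - 498 = 283480 - 498 = 282982$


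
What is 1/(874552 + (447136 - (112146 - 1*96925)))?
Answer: 1/1306467 ≈ 7.6542e-7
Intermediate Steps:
1/(874552 + (447136 - (112146 - 1*96925))) = 1/(874552 + (447136 - (112146 - 96925))) = 1/(874552 + (447136 - 1*15221)) = 1/(874552 + (447136 - 15221)) = 1/(874552 + 431915) = 1/1306467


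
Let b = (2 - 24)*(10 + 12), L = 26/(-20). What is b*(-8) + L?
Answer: 38707/10 ≈ 3870.7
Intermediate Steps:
L = -13/10 (L = 26*(-1/20) = -13/10 ≈ -1.3000)
b = -484 (b = -22*22 = -484)
b*(-8) + L = -484*(-8) - 13/10 = 3872 - 13/10 = 38707/10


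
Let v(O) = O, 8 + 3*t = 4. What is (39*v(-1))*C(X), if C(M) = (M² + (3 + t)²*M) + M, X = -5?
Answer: -715/3 ≈ -238.33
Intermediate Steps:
t = -4/3 (t = -8/3 + (⅓)*4 = -8/3 + 4/3 = -4/3 ≈ -1.3333)
C(M) = M² + 34*M/9 (C(M) = (M² + (3 - 4/3)²*M) + M = (M² + (5/3)²*M) + M = (M² + 25*M/9) + M = M² + 34*M/9)
(39*v(-1))*C(X) = (39*(-1))*((⅑)*(-5)*(34 + 9*(-5))) = -13*(-5)*(34 - 45)/3 = -13*(-5)*(-11)/3 = -39*55/9 = -715/3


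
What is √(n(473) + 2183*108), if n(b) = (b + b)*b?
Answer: √683222 ≈ 826.57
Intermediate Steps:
n(b) = 2*b² (n(b) = (2*b)*b = 2*b²)
√(n(473) + 2183*108) = √(2*473² + 2183*108) = √(2*223729 + 235764) = √(447458 + 235764) = √683222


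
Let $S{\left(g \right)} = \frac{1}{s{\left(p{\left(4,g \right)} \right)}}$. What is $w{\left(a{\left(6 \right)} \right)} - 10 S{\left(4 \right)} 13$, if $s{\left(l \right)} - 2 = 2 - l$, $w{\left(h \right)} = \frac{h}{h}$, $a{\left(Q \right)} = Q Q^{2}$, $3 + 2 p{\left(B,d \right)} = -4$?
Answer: $- \frac{49}{3} \approx -16.333$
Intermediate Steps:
$p{\left(B,d \right)} = - \frac{7}{2}$ ($p{\left(B,d \right)} = - \frac{3}{2} + \frac{1}{2} \left(-4\right) = - \frac{3}{2} - 2 = - \frac{7}{2}$)
$a{\left(Q \right)} = Q^{3}$
$w{\left(h \right)} = 1$
$s{\left(l \right)} = 4 - l$ ($s{\left(l \right)} = 2 - \left(-2 + l\right) = 4 - l$)
$S{\left(g \right)} = \frac{2}{15}$ ($S{\left(g \right)} = \frac{1}{4 - - \frac{7}{2}} = \frac{1}{4 + \frac{7}{2}} = \frac{1}{\frac{15}{2}} = \frac{2}{15}$)
$w{\left(a{\left(6 \right)} \right)} - 10 S{\left(4 \right)} 13 = 1 - 10 \cdot \frac{2}{15} \cdot 13 = 1 - \frac{4}{3} \cdot 13 = 1 - \frac{52}{3} = - \frac{49}{3}$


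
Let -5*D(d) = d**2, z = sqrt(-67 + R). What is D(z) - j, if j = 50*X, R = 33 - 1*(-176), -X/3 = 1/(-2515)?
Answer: -71576/2515 ≈ -28.460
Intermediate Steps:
X = 3/2515 (X = -3/(-2515) = -3*(-1/2515) = 3/2515 ≈ 0.0011928)
R = 209 (R = 33 + 176 = 209)
z = sqrt(142) (z = sqrt(-67 + 209) = sqrt(142) ≈ 11.916)
D(d) = -d**2/5
j = 30/503 (j = 50*(3/2515) = 30/503 ≈ 0.059642)
D(z) - j = -(sqrt(142))**2/5 - 1*30/503 = -1/5*142 - 30/503 = -142/5 - 30/503 = -71576/2515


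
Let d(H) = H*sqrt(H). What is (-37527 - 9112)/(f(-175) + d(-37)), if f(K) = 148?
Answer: -186556/1961 - 46639*I*sqrt(37)/1961 ≈ -95.133 - 144.67*I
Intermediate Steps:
d(H) = H**(3/2)
(-37527 - 9112)/(f(-175) + d(-37)) = (-37527 - 9112)/(148 + (-37)**(3/2)) = -46639/(148 - 37*I*sqrt(37))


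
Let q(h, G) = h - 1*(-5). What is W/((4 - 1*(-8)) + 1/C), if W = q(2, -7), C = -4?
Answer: 28/47 ≈ 0.59575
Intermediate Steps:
q(h, G) = 5 + h (q(h, G) = h + 5 = 5 + h)
W = 7 (W = 5 + 2 = 7)
W/((4 - 1*(-8)) + 1/C) = 7/((4 - 1*(-8)) + 1/(-4)) = 7/((4 + 8) - 1/4) = 7/(12 - 1/4) = 7/(47/4) = (4/47)*7 = 28/47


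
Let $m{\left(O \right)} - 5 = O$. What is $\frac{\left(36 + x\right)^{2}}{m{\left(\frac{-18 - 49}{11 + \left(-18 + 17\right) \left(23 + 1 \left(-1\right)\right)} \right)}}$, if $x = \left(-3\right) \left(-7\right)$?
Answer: $\frac{35739}{122} \approx 292.94$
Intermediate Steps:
$m{\left(O \right)} = 5 + O$
$x = 21$
$\frac{\left(36 + x\right)^{2}}{m{\left(\frac{-18 - 49}{11 + \left(-18 + 17\right) \left(23 + 1 \left(-1\right)\right)} \right)}} = \frac{\left(36 + 21\right)^{2}}{5 + \frac{-18 - 49}{11 + \left(-18 + 17\right) \left(23 + 1 \left(-1\right)\right)}} = \frac{57^{2}}{5 - \frac{67}{11 - \left(23 - 1\right)}} = \frac{3249}{5 - \frac{67}{11 - 22}} = \frac{3249}{5 - \frac{67}{-11}} = \frac{3249}{5 - - \frac{67}{11}} = \frac{3249}{5 + \frac{67}{11}} = \frac{3249}{\frac{122}{11}} = 3249 \cdot \frac{11}{122} = \frac{35739}{122}$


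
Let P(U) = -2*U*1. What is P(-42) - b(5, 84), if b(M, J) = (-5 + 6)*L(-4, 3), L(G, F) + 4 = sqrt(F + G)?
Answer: 88 - I ≈ 88.0 - 1.0*I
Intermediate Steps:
L(G, F) = -4 + sqrt(F + G)
P(U) = -2*U
b(M, J) = -4 + I (b(M, J) = (-5 + 6)*(-4 + sqrt(3 - 4)) = 1*(-4 + sqrt(-1)) = 1*(-4 + I) = -4 + I)
P(-42) - b(5, 84) = -2*(-42) - (-4 + I) = 84 + (4 - I) = 88 - I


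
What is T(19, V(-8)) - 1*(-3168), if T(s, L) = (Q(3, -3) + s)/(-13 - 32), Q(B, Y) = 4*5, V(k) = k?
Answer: 47507/15 ≈ 3167.1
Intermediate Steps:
Q(B, Y) = 20
T(s, L) = -4/9 - s/45 (T(s, L) = (20 + s)/(-13 - 32) = (20 + s)/(-45) = (20 + s)*(-1/45) = -4/9 - s/45)
T(19, V(-8)) - 1*(-3168) = (-4/9 - 1/45*19) - 1*(-3168) = (-4/9 - 19/45) + 3168 = -13/15 + 3168 = 47507/15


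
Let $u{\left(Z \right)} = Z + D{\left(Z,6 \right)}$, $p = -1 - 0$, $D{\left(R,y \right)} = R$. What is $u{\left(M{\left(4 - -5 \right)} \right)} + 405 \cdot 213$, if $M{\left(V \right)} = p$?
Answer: $86263$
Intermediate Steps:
$p = -1$ ($p = -1 + 0 = -1$)
$M{\left(V \right)} = -1$
$u{\left(Z \right)} = 2 Z$ ($u{\left(Z \right)} = Z + Z = 2 Z$)
$u{\left(M{\left(4 - -5 \right)} \right)} + 405 \cdot 213 = 2 \left(-1\right) + 405 \cdot 213 = -2 + 86265 = 86263$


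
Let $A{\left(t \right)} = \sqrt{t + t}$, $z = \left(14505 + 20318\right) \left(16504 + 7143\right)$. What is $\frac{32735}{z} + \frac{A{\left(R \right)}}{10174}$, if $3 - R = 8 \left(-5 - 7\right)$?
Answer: $\frac{32735}{823459481} + \frac{3 \sqrt{22}}{10174} \approx 0.0014228$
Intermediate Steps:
$z = 823459481$ ($z = 34823 \cdot 23647 = 823459481$)
$R = 99$ ($R = 3 - 8 \left(-5 - 7\right) = 3 - 8 \left(-12\right) = 3 - -96 = 3 + 96 = 99$)
$A{\left(t \right)} = \sqrt{2} \sqrt{t}$ ($A{\left(t \right)} = \sqrt{2 t} = \sqrt{2} \sqrt{t}$)
$\frac{32735}{z} + \frac{A{\left(R \right)}}{10174} = \frac{32735}{823459481} + \frac{\sqrt{2} \sqrt{99}}{10174} = 32735 \cdot \frac{1}{823459481} + \sqrt{2} \cdot 3 \sqrt{11} \cdot \frac{1}{10174} = \frac{32735}{823459481} + 3 \sqrt{22} \cdot \frac{1}{10174} = \frac{32735}{823459481} + \frac{3 \sqrt{22}}{10174}$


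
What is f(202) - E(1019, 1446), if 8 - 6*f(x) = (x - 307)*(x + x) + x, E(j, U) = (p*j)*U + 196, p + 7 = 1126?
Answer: -4946431693/3 ≈ -1.6488e+9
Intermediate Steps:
p = 1119 (p = -7 + 1126 = 1119)
E(j, U) = 196 + 1119*U*j (E(j, U) = (1119*j)*U + 196 = 1119*U*j + 196 = 196 + 1119*U*j)
f(x) = 4/3 - x/6 - x*(-307 + x)/3 (f(x) = 4/3 - ((x - 307)*(x + x) + x)/6 = 4/3 - ((-307 + x)*(2*x) + x)/6 = 4/3 - (2*x*(-307 + x) + x)/6 = 4/3 - (x + 2*x*(-307 + x))/6 = 4/3 + (-x/6 - x*(-307 + x)/3) = 4/3 - x/6 - x*(-307 + x)/3)
f(202) - E(1019, 1446) = (4/3 - ⅓*202² + (613/6)*202) - (196 + 1119*1446*1019) = (4/3 - ⅓*40804 + 61913/3) - (196 + 1648817406) = (4/3 - 40804/3 + 61913/3) - 1*1648817602 = 21113/3 - 1648817602 = -4946431693/3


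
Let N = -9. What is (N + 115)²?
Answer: 11236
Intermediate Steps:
(N + 115)² = (-9 + 115)² = 106² = 11236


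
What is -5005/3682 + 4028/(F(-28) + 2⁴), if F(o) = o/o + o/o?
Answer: 1052929/4734 ≈ 222.42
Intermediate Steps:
F(o) = 2 (F(o) = 1 + 1 = 2)
-5005/3682 + 4028/(F(-28) + 2⁴) = -5005/3682 + 4028/(2 + 2⁴) = -5005*1/3682 + 4028/(2 + 16) = -715/526 + 4028/18 = -715/526 + 4028*(1/18) = -715/526 + 2014/9 = 1052929/4734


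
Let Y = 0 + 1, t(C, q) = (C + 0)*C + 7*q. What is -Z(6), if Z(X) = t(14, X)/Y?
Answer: -238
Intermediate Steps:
t(C, q) = C² + 7*q (t(C, q) = C*C + 7*q = C² + 7*q)
Y = 1
Z(X) = 196 + 7*X (Z(X) = (14² + 7*X)/1 = (196 + 7*X)*1 = 196 + 7*X)
-Z(6) = -(196 + 7*6) = -(196 + 42) = -1*238 = -238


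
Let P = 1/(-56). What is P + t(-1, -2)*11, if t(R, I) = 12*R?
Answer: -7393/56 ≈ -132.02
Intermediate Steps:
P = -1/56 ≈ -0.017857
P + t(-1, -2)*11 = -1/56 + (12*(-1))*11 = -1/56 - 12*11 = -1/56 - 132 = -7393/56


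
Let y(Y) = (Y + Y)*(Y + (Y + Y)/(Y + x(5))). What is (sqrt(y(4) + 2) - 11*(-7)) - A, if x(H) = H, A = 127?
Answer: -50 + sqrt(370)/3 ≈ -43.588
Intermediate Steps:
y(Y) = 2*Y*(Y + 2*Y/(5 + Y)) (y(Y) = (Y + Y)*(Y + (Y + Y)/(Y + 5)) = (2*Y)*(Y + (2*Y)/(5 + Y)) = (2*Y)*(Y + 2*Y/(5 + Y)) = 2*Y*(Y + 2*Y/(5 + Y)))
(sqrt(y(4) + 2) - 11*(-7)) - A = (sqrt(2*4**2*(7 + 4)/(5 + 4) + 2) - 11*(-7)) - 1*127 = (sqrt(2*16*11/9 + 2) + 77) - 127 = (sqrt(2*16*(1/9)*11 + 2) + 77) - 127 = (sqrt(352/9 + 2) + 77) - 127 = (sqrt(370/9) + 77) - 127 = (sqrt(370)/3 + 77) - 127 = (77 + sqrt(370)/3) - 127 = -50 + sqrt(370)/3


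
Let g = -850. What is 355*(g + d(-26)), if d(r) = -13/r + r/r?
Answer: -602435/2 ≈ -3.0122e+5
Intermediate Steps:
d(r) = 1 - 13/r (d(r) = -13/r + 1 = 1 - 13/r)
355*(g + d(-26)) = 355*(-850 + (-13 - 26)/(-26)) = 355*(-850 - 1/26*(-39)) = 355*(-850 + 3/2) = 355*(-1697/2) = -602435/2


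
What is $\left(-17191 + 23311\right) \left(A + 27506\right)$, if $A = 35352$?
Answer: $384690960$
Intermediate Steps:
$\left(-17191 + 23311\right) \left(A + 27506\right) = \left(-17191 + 23311\right) \left(35352 + 27506\right) = 6120 \cdot 62858 = 384690960$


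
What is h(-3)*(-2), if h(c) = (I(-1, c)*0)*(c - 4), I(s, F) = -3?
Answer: 0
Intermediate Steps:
h(c) = 0 (h(c) = (-3*0)*(c - 4) = 0*(-4 + c) = 0)
h(-3)*(-2) = 0*(-2) = 0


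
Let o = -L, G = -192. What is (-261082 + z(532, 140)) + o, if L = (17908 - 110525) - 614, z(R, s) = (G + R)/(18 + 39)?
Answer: -9567167/57 ≈ -1.6785e+5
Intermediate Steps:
z(R, s) = -64/19 + R/57 (z(R, s) = (-192 + R)/(18 + 39) = (-192 + R)/57 = (-192 + R)*(1/57) = -64/19 + R/57)
L = -93231 (L = -92617 - 614 = -93231)
o = 93231 (o = -1*(-93231) = 93231)
(-261082 + z(532, 140)) + o = (-261082 + (-64/19 + (1/57)*532)) + 93231 = (-261082 + (-64/19 + 28/3)) + 93231 = (-261082 + 340/57) + 93231 = -14881334/57 + 93231 = -9567167/57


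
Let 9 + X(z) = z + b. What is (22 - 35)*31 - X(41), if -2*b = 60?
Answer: -405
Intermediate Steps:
b = -30 (b = -½*60 = -30)
X(z) = -39 + z (X(z) = -9 + (z - 30) = -9 + (-30 + z) = -39 + z)
(22 - 35)*31 - X(41) = (22 - 35)*31 - (-39 + 41) = -13*31 - 1*2 = -403 - 2 = -405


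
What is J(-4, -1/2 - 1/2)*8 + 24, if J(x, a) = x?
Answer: -8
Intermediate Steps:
J(-4, -1/2 - 1/2)*8 + 24 = -4*8 + 24 = -32 + 24 = -8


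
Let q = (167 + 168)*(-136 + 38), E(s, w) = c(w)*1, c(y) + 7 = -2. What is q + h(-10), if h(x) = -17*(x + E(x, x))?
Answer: -32507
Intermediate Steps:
c(y) = -9 (c(y) = -7 - 2 = -9)
E(s, w) = -9 (E(s, w) = -9*1 = -9)
q = -32830 (q = 335*(-98) = -32830)
h(x) = 153 - 17*x (h(x) = -17*(x - 9) = -17*(-9 + x) = 153 - 17*x)
q + h(-10) = -32830 + (153 - 17*(-10)) = -32830 + (153 + 170) = -32830 + 323 = -32507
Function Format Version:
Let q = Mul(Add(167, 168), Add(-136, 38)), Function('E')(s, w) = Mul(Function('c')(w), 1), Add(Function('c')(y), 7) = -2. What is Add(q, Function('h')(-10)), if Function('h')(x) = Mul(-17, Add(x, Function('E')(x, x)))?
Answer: -32507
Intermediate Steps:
Function('c')(y) = -9 (Function('c')(y) = Add(-7, -2) = -9)
Function('E')(s, w) = -9 (Function('E')(s, w) = Mul(-9, 1) = -9)
q = -32830 (q = Mul(335, -98) = -32830)
Function('h')(x) = Add(153, Mul(-17, x)) (Function('h')(x) = Mul(-17, Add(x, -9)) = Mul(-17, Add(-9, x)) = Add(153, Mul(-17, x)))
Add(q, Function('h')(-10)) = Add(-32830, Add(153, Mul(-17, -10))) = Add(-32830, Add(153, 170)) = Add(-32830, 323) = -32507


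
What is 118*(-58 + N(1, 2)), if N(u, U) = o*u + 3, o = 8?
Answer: -5546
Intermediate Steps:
N(u, U) = 3 + 8*u (N(u, U) = 8*u + 3 = 3 + 8*u)
118*(-58 + N(1, 2)) = 118*(-58 + (3 + 8*1)) = 118*(-58 + (3 + 8)) = 118*(-58 + 11) = 118*(-47) = -5546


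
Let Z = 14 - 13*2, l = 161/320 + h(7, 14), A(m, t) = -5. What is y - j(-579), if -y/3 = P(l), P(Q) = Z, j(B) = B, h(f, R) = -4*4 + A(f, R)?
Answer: 615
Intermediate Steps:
h(f, R) = -21 (h(f, R) = -4*4 - 5 = -16 - 5 = -21)
l = -6559/320 (l = 161/320 - 21 = -6559/320 ≈ -20.497)
Z = -12 (Z = 14 - 26 = -12)
P(Q) = -12
y = 36 (y = -3*(-12) = 36)
y - j(-579) = 36 - 1*(-579) = 36 + 579 = 615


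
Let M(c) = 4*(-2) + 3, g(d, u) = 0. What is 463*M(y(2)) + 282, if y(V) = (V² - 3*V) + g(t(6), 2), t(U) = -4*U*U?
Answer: -2033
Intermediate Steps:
t(U) = -4*U²
y(V) = V² - 3*V (y(V) = (V² - 3*V) + 0 = V² - 3*V)
M(c) = -5 (M(c) = -8 + 3 = -5)
463*M(y(2)) + 282 = 463*(-5) + 282 = -2315 + 282 = -2033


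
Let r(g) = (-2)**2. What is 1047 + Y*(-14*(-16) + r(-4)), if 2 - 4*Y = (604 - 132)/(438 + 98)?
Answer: 74424/67 ≈ 1110.8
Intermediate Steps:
r(g) = 4
Y = 75/268 (Y = 1/2 - (604 - 132)/(4*(438 + 98)) = 1/2 - 118/536 = 1/2 - 1/4*59/67 = 1/2 - 59/268 = 75/268 ≈ 0.27985)
1047 + Y*(-14*(-16) + r(-4)) = 1047 + 75*(-14*(-16) + 4)/268 = 1047 + 75*(224 + 4)/268 = 1047 + (75/268)*228 = 1047 + 4275/67 = 74424/67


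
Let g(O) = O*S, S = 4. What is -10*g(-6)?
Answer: 240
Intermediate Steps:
g(O) = 4*O (g(O) = O*4 = 4*O)
-10*g(-6) = -40*(-6) = -10*(-24) = 240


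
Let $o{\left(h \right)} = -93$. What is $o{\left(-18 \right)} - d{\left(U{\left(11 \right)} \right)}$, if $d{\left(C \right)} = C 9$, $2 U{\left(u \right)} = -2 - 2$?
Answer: $-75$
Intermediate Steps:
$U{\left(u \right)} = -2$ ($U{\left(u \right)} = \frac{-2 - 2}{2} = \frac{1}{2} \left(-4\right) = -2$)
$d{\left(C \right)} = 9 C$
$o{\left(-18 \right)} - d{\left(U{\left(11 \right)} \right)} = -93 - 9 \left(-2\right) = -93 - -18 = -93 + 18 = -75$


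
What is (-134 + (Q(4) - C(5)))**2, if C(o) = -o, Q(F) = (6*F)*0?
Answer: 16641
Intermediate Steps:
Q(F) = 0
(-134 + (Q(4) - C(5)))**2 = (-134 + (0 - (-1)*5))**2 = (-134 + (0 - 1*(-5)))**2 = (-134 + (0 + 5))**2 = (-134 + 5)**2 = (-129)**2 = 16641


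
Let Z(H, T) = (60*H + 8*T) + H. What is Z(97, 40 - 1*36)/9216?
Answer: 661/1024 ≈ 0.64551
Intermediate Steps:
Z(H, T) = 8*T + 61*H (Z(H, T) = (8*T + 60*H) + H = 8*T + 61*H)
Z(97, 40 - 1*36)/9216 = (8*(40 - 1*36) + 61*97)/9216 = (8*(40 - 36) + 5917)*(1/9216) = (8*4 + 5917)*(1/9216) = (32 + 5917)*(1/9216) = 5949*(1/9216) = 661/1024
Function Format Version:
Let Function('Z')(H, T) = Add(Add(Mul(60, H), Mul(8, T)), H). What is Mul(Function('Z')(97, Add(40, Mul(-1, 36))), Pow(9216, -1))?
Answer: Rational(661, 1024) ≈ 0.64551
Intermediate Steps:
Function('Z')(H, T) = Add(Mul(8, T), Mul(61, H)) (Function('Z')(H, T) = Add(Add(Mul(8, T), Mul(60, H)), H) = Add(Mul(8, T), Mul(61, H)))
Mul(Function('Z')(97, Add(40, Mul(-1, 36))), Pow(9216, -1)) = Mul(Add(Mul(8, Add(40, Mul(-1, 36))), Mul(61, 97)), Pow(9216, -1)) = Mul(Add(Mul(8, Add(40, -36)), 5917), Rational(1, 9216)) = Mul(Add(Mul(8, 4), 5917), Rational(1, 9216)) = Mul(Add(32, 5917), Rational(1, 9216)) = Mul(5949, Rational(1, 9216)) = Rational(661, 1024)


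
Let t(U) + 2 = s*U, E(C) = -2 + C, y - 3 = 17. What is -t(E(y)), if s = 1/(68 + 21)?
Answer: 160/89 ≈ 1.7978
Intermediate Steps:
y = 20 (y = 3 + 17 = 20)
s = 1/89 ≈ 0.011236
t(U) = -2 + U/89
-t(E(y)) = -(-2 + (-2 + 20)/89) = -(-2 + (1/89)*18) = -(-2 + 18/89) = -1*(-160/89) = 160/89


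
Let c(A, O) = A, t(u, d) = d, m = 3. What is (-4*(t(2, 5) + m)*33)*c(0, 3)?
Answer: 0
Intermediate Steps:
(-4*(t(2, 5) + m)*33)*c(0, 3) = (-4*(5 + 3)*33)*0 = (-4*8*33)*0 = -32*33*0 = -1056*0 = 0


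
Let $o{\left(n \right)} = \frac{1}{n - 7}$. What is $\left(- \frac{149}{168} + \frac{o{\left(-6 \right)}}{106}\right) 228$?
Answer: $- \frac{1952155}{9646} \approx -202.38$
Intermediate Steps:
$o{\left(n \right)} = \frac{1}{-7 + n}$
$\left(- \frac{149}{168} + \frac{o{\left(-6 \right)}}{106}\right) 228 = \left(- \frac{149}{168} + \frac{1}{\left(-7 - 6\right) 106}\right) 228 = \left(\left(-149\right) \frac{1}{168} + \frac{1}{-13} \cdot \frac{1}{106}\right) 228 = \left(- \frac{149}{168} - \frac{1}{1378}\right) 228 = \left(- \frac{102745}{115752}\right) 228 = - \frac{1952155}{9646}$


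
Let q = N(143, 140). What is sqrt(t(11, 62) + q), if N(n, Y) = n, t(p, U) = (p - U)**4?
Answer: 4*sqrt(422834) ≈ 2601.0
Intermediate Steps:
q = 143
sqrt(t(11, 62) + q) = sqrt((62 - 1*11)**4 + 143) = sqrt((62 - 11)**4 + 143) = sqrt(51**4 + 143) = sqrt(6765201 + 143) = sqrt(6765344) = 4*sqrt(422834)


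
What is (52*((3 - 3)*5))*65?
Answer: 0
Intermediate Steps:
(52*((3 - 3)*5))*65 = (52*(0*5))*65 = (52*0)*65 = 0*65 = 0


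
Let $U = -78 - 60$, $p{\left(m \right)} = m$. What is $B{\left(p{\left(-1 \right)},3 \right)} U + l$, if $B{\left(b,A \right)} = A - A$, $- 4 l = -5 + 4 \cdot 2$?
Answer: $- \frac{3}{4} \approx -0.75$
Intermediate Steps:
$l = - \frac{3}{4}$ ($l = - \frac{-5 + 4 \cdot 2}{4} = - \frac{-5 + 8}{4} = \left(- \frac{1}{4}\right) 3 = - \frac{3}{4} \approx -0.75$)
$B{\left(b,A \right)} = 0$
$U = -138$
$B{\left(p{\left(-1 \right)},3 \right)} U + l = 0 \left(-138\right) - \frac{3}{4} = 0 - \frac{3}{4} = - \frac{3}{4}$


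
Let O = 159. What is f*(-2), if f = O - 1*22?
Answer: -274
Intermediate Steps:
f = 137 (f = 159 - 1*22 = 159 - 22 = 137)
f*(-2) = 137*(-2) = -274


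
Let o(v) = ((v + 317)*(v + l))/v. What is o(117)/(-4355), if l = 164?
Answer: -121954/509535 ≈ -0.23934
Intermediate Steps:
o(v) = (164 + v)*(317 + v)/v (o(v) = ((v + 317)*(v + 164))/v = ((317 + v)*(164 + v))/v = ((164 + v)*(317 + v))/v = (164 + v)*(317 + v)/v)
o(117)/(-4355) = (481 + 117 + 51988/117)/(-4355) = (481 + 117 + 51988*(1/117))*(-1/4355) = (481 + 117 + 51988/117)*(-1/4355) = (121954/117)*(-1/4355) = -121954/509535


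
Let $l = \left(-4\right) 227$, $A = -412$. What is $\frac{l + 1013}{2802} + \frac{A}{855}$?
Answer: $- \frac{354883}{798570} \approx -0.4444$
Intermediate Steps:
$l = -908$
$\frac{l + 1013}{2802} + \frac{A}{855} = \frac{-908 + 1013}{2802} - \frac{412}{855} = 105 \cdot \frac{1}{2802} - \frac{412}{855} = \frac{35}{934} - \frac{412}{855} = - \frac{354883}{798570}$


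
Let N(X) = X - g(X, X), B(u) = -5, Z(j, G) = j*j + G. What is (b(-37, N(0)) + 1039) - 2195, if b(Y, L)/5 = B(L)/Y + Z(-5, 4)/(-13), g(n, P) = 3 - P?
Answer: -561076/481 ≈ -1166.5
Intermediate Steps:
Z(j, G) = G + j² (Z(j, G) = j² + G = G + j²)
N(X) = -3 + 2*X (N(X) = X - (3 - X) = X + (-3 + X) = -3 + 2*X)
b(Y, L) = -145/13 - 25/Y (b(Y, L) = 5*(-5/Y + (4 + (-5)²)/(-13)) = 5*(-5/Y + (4 + 25)*(-1/13)) = 5*(-5/Y + 29*(-1/13)) = 5*(-5/Y - 29/13) = 5*(-29/13 - 5/Y) = -145/13 - 25/Y)
(b(-37, N(0)) + 1039) - 2195 = ((-145/13 - 25/(-37)) + 1039) - 2195 = ((-145/13 - 25*(-1/37)) + 1039) - 2195 = ((-145/13 + 25/37) + 1039) - 2195 = (-5040/481 + 1039) - 2195 = 494719/481 - 2195 = -561076/481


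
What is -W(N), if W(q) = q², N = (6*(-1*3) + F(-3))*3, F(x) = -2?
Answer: -3600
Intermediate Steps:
N = -60 (N = (6*(-1*3) - 2)*3 = (6*(-3) - 2)*3 = (-18 - 2)*3 = -20*3 = -60)
-W(N) = -1*(-60)² = -1*3600 = -3600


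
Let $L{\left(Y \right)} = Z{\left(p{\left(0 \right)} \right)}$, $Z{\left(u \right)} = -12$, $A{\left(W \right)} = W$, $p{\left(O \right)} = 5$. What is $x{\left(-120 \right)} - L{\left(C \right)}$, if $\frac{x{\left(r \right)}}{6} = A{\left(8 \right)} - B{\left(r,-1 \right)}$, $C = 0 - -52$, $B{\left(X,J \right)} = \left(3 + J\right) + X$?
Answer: $768$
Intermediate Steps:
$B{\left(X,J \right)} = 3 + J + X$
$C = 52$ ($C = 0 + 52 = 52$)
$L{\left(Y \right)} = -12$
$x{\left(r \right)} = 36 - 6 r$ ($x{\left(r \right)} = 6 \left(8 - \left(3 - 1 + r\right)\right) = 6 \left(8 - \left(2 + r\right)\right) = 6 \left(6 - r\right) = 36 - 6 r$)
$x{\left(-120 \right)} - L{\left(C \right)} = \left(36 - -720\right) - -12 = \left(36 + 720\right) + 12 = 756 + 12 = 768$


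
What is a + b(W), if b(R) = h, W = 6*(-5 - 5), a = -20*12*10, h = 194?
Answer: -2206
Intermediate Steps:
a = -2400 (a = -240*10 = -2400)
W = -60 (W = 6*(-10) = -60)
b(R) = 194
a + b(W) = -2400 + 194 = -2206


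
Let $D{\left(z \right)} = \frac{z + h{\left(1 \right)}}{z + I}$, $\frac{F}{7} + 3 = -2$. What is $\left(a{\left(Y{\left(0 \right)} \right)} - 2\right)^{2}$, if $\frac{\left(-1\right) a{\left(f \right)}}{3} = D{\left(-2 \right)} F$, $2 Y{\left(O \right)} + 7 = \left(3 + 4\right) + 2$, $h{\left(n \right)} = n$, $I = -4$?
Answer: $\frac{961}{4} \approx 240.25$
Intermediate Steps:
$F = -35$ ($F = -21 + 7 \left(-2\right) = -21 - 14 = -35$)
$D{\left(z \right)} = \frac{1 + z}{-4 + z}$ ($D{\left(z \right)} = \frac{z + 1}{z - 4} = \frac{1 + z}{-4 + z}$)
$Y{\left(O \right)} = 1$ ($Y{\left(O \right)} = - \frac{7}{2} + \frac{\left(3 + 4\right) + 2}{2} = - \frac{7}{2} + \frac{7 + 2}{2} = - \frac{7}{2} + \frac{1}{2} \cdot 9 = - \frac{7}{2} + \frac{9}{2} = 1$)
$a{\left(f \right)} = \frac{35}{2}$ ($a{\left(f \right)} = - 3 \frac{1 - 2}{-4 - 2} \left(-35\right) = - 3 \frac{1}{-6} \left(-1\right) \left(-35\right) = - 3 \left(- \frac{1}{6}\right) \left(-1\right) \left(-35\right) = - 3 \cdot \frac{1}{6} \left(-35\right) = \left(-3\right) \left(- \frac{35}{6}\right) = \frac{35}{2}$)
$\left(a{\left(Y{\left(0 \right)} \right)} - 2\right)^{2} = \left(\frac{35}{2} - 2\right)^{2} = \left(\frac{31}{2}\right)^{2} = \frac{961}{4}$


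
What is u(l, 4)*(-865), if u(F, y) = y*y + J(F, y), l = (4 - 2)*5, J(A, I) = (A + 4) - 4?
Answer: -22490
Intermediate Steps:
J(A, I) = A (J(A, I) = (4 + A) - 4 = A)
l = 10 (l = 2*5 = 10)
u(F, y) = F + y² (u(F, y) = y*y + F = y² + F = F + y²)
u(l, 4)*(-865) = (10 + 4²)*(-865) = (10 + 16)*(-865) = 26*(-865) = -22490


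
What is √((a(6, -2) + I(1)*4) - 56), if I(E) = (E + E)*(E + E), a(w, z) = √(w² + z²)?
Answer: √(-40 + 2*√10) ≈ 5.8031*I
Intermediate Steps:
I(E) = 4*E² (I(E) = (2*E)*(2*E) = 4*E²)
√((a(6, -2) + I(1)*4) - 56) = √((√(6² + (-2)²) + (4*1²)*4) - 56) = √((√(36 + 4) + (4*1)*4) - 56) = √((√40 + 4*4) - 56) = √((2*√10 + 16) - 56) = √((16 + 2*√10) - 56) = √(-40 + 2*√10)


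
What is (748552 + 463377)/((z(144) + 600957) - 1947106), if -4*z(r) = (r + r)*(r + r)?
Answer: -1211929/1366885 ≈ -0.88664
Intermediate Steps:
z(r) = -r² (z(r) = -(r + r)*(r + r)/4 = -2*r*2*r/4 = -r²)
(748552 + 463377)/((z(144) + 600957) - 1947106) = (748552 + 463377)/((-1*144² + 600957) - 1947106) = 1211929/((-1*20736 + 600957) - 1947106) = 1211929/((-20736 + 600957) - 1947106) = 1211929/(580221 - 1947106) = 1211929/(-1366885) = 1211929*(-1/1366885) = -1211929/1366885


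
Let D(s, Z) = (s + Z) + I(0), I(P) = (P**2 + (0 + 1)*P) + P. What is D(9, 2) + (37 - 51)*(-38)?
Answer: 543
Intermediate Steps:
I(P) = P**2 + 2*P (I(P) = (P**2 + 1*P) + P = (P**2 + P) + P = (P + P**2) + P = P**2 + 2*P)
D(s, Z) = Z + s (D(s, Z) = (s + Z) + 0*(2 + 0) = (Z + s) + 0*2 = (Z + s) + 0 = Z + s)
D(9, 2) + (37 - 51)*(-38) = (2 + 9) + (37 - 51)*(-38) = 11 - 14*(-38) = 11 + 532 = 543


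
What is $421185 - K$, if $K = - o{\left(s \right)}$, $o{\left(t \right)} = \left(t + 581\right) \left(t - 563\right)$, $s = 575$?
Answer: $435057$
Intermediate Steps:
$o{\left(t \right)} = \left(-563 + t\right) \left(581 + t\right)$ ($o{\left(t \right)} = \left(581 + t\right) \left(-563 + t\right) = \left(-563 + t\right) \left(581 + t\right)$)
$K = -13872$ ($K = - (-327103 + 575^{2} + 18 \cdot 575) = - (-327103 + 330625 + 10350) = \left(-1\right) 13872 = -13872$)
$421185 - K = 421185 - -13872 = 421185 + 13872 = 435057$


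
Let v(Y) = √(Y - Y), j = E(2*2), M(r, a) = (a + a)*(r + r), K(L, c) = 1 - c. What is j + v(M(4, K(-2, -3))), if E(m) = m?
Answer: 4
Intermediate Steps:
M(r, a) = 4*a*r (M(r, a) = (2*a)*(2*r) = 4*a*r)
j = 4 (j = 2*2 = 4)
v(Y) = 0 (v(Y) = √0 = 0)
j + v(M(4, K(-2, -3))) = 4 + 0 = 4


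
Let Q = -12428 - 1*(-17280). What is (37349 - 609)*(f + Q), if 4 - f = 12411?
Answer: -277570700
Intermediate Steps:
f = -12407 (f = 4 - 1*12411 = 4 - 12411 = -12407)
Q = 4852 (Q = -12428 + 17280 = 4852)
(37349 - 609)*(f + Q) = (37349 - 609)*(-12407 + 4852) = 36740*(-7555) = -277570700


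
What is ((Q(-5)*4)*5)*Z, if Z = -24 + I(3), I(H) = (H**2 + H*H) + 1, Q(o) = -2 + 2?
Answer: 0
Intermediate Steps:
Q(o) = 0
I(H) = 1 + 2*H**2 (I(H) = (H**2 + H**2) + 1 = 2*H**2 + 1 = 1 + 2*H**2)
Z = -5 (Z = -24 + (1 + 2*3**2) = -24 + (1 + 2*9) = -24 + (1 + 18) = -24 + 19 = -5)
((Q(-5)*4)*5)*Z = ((0*4)*5)*(-5) = (0*5)*(-5) = 0*(-5) = 0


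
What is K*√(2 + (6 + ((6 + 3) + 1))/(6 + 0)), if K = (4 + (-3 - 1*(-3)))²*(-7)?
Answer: -112*√42/3 ≈ -241.95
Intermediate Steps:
K = -112 (K = (4 + (-3 + 3))²*(-7) = (4 + 0)²*(-7) = 4²*(-7) = 16*(-7) = -112)
K*√(2 + (6 + ((6 + 3) + 1))/(6 + 0)) = -112*√(2 + (6 + ((6 + 3) + 1))/(6 + 0)) = -112*√(2 + (6 + (9 + 1))/6) = -112*√(2 + (6 + 10)*(⅙)) = -112*√(2 + 16*(⅙)) = -112*√(2 + 8/3) = -112*√42/3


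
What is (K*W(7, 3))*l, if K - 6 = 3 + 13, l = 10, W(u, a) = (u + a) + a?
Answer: 2860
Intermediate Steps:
W(u, a) = u + 2*a (W(u, a) = (a + u) + a = u + 2*a)
K = 22 (K = 6 + (3 + 13) = 6 + 16 = 22)
(K*W(7, 3))*l = (22*(7 + 2*3))*10 = (22*(7 + 6))*10 = (22*13)*10 = 286*10 = 2860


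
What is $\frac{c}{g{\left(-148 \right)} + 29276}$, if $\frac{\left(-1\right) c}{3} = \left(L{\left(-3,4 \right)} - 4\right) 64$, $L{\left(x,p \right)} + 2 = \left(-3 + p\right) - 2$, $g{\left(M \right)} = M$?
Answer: $\frac{168}{3641} \approx 0.046141$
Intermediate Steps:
$L{\left(x,p \right)} = -7 + p$ ($L{\left(x,p \right)} = -2 + \left(\left(-3 + p\right) - 2\right) = -2 + \left(-5 + p\right) = -7 + p$)
$c = 1344$ ($c = - 3 \left(\left(-7 + 4\right) - 4\right) 64 = - 3 \left(-3 - 4\right) 64 = - 3 \left(\left(-7\right) 64\right) = \left(-3\right) \left(-448\right) = 1344$)
$\frac{c}{g{\left(-148 \right)} + 29276} = \frac{1344}{-148 + 29276} = \frac{1344}{29128} = 1344 \cdot \frac{1}{29128} = \frac{168}{3641}$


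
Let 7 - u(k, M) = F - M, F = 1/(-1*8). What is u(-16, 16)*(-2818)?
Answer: -260665/4 ≈ -65166.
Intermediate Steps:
F = -⅛ (F = 1/(-8) = -⅛ ≈ -0.12500)
u(k, M) = 57/8 + M (u(k, M) = 7 - (-⅛ - M) = 7 + (⅛ + M) = 57/8 + M)
u(-16, 16)*(-2818) = (57/8 + 16)*(-2818) = (185/8)*(-2818) = -260665/4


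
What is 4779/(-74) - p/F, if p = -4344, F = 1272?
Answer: -239893/3922 ≈ -61.166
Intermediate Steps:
4779/(-74) - p/F = 4779/(-74) - (-4344)/1272 = 4779*(-1/74) - (-4344)/1272 = -4779/74 - 1*(-181/53) = -4779/74 + 181/53 = -239893/3922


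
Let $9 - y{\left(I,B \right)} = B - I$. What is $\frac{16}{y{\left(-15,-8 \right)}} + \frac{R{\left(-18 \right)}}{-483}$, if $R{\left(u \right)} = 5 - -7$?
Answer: $\frac{1284}{161} \approx 7.9752$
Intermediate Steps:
$R{\left(u \right)} = 12$ ($R{\left(u \right)} = 5 + 7 = 12$)
$y{\left(I,B \right)} = 9 + I - B$ ($y{\left(I,B \right)} = 9 - \left(B - I\right) = 9 + I - B$)
$\frac{16}{y{\left(-15,-8 \right)}} + \frac{R{\left(-18 \right)}}{-483} = \frac{16}{9 - 15 - -8} + \frac{12}{-483} = \frac{16}{9 - 15 + 8} + 12 \left(- \frac{1}{483}\right) = \frac{16}{2} - \frac{4}{161} = 16 \cdot \frac{1}{2} - \frac{4}{161} = 8 - \frac{4}{161} = \frac{1284}{161}$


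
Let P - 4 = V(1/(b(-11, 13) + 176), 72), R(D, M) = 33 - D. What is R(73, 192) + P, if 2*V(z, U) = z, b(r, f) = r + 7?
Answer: -12383/344 ≈ -35.997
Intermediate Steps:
b(r, f) = 7 + r
V(z, U) = z/2
P = 1377/344 (P = 4 + 1/(2*((7 - 11) + 176)) = 4 + 1/(2*(-4 + 176)) = 4 + (½)/172 = 4 + (½)*(1/172) = 4 + 1/344 = 1377/344 ≈ 4.0029)
R(73, 192) + P = (33 - 1*73) + 1377/344 = (33 - 73) + 1377/344 = -40 + 1377/344 = -12383/344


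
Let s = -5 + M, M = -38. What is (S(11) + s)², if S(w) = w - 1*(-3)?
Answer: 841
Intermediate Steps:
S(w) = 3 + w (S(w) = w + 3 = 3 + w)
s = -43 (s = -5 - 38 = -43)
(S(11) + s)² = ((3 + 11) - 43)² = (14 - 43)² = (-29)² = 841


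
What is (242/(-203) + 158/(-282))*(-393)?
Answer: 6570829/9541 ≈ 688.69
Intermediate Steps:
(242/(-203) + 158/(-282))*(-393) = (242*(-1/203) + 158*(-1/282))*(-393) = (-242/203 - 79/141)*(-393) = -50159/28623*(-393) = 6570829/9541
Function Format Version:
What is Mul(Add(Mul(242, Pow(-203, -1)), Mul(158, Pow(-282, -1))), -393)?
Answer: Rational(6570829, 9541) ≈ 688.69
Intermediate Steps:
Mul(Add(Mul(242, Pow(-203, -1)), Mul(158, Pow(-282, -1))), -393) = Mul(Add(Mul(242, Rational(-1, 203)), Mul(158, Rational(-1, 282))), -393) = Mul(Add(Rational(-242, 203), Rational(-79, 141)), -393) = Mul(Rational(-50159, 28623), -393) = Rational(6570829, 9541)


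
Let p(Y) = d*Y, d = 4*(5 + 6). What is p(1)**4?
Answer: 3748096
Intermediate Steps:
d = 44 (d = 4*11 = 44)
p(Y) = 44*Y
p(1)**4 = (44*1)**4 = 44**4 = 3748096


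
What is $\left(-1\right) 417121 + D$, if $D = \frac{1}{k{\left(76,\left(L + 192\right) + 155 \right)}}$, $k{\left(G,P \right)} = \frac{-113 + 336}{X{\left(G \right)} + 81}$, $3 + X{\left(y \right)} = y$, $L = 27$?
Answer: $- \frac{93017829}{223} \approx -4.1712 \cdot 10^{5}$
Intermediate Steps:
$X{\left(y \right)} = -3 + y$
$k{\left(G,P \right)} = \frac{223}{78 + G}$ ($k{\left(G,P \right)} = \frac{-113 + 336}{\left(-3 + G\right) + 81} = \frac{223}{78 + G}$)
$D = \frac{154}{223}$ ($D = \frac{1}{223 \frac{1}{78 + 76}} = \frac{1}{223 \cdot \frac{1}{154}} = \frac{1}{\frac{223}{154}} = \frac{154}{223} \approx 0.69058$)
$\left(-1\right) 417121 + D = \left(-1\right) 417121 + \frac{154}{223} = -417121 + \frac{154}{223} = - \frac{93017829}{223}$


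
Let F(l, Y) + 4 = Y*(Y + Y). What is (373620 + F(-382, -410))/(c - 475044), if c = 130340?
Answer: -88727/43088 ≈ -2.0592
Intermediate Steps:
F(l, Y) = -4 + 2*Y² (F(l, Y) = -4 + Y*(Y + Y) = -4 + Y*(2*Y) = -4 + 2*Y²)
(373620 + F(-382, -410))/(c - 475044) = (373620 + (-4 + 2*(-410)²))/(130340 - 475044) = (373620 + (-4 + 2*168100))/(-344704) = (373620 + (-4 + 336200))*(-1/344704) = (373620 + 336196)*(-1/344704) = 709816*(-1/344704) = -88727/43088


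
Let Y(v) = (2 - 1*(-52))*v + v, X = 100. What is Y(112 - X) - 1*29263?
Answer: -28603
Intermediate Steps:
Y(v) = 55*v (Y(v) = (2 + 52)*v + v = 54*v + v = 55*v)
Y(112 - X) - 1*29263 = 55*(112 - 1*100) - 1*29263 = 55*(112 - 100) - 29263 = 55*12 - 29263 = 660 - 29263 = -28603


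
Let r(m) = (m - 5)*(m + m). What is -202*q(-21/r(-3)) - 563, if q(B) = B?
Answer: -3797/8 ≈ -474.63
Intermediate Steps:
r(m) = 2*m*(-5 + m) (r(m) = (-5 + m)*(2*m) = 2*m*(-5 + m))
-202*q(-21/r(-3)) - 563 = -(-4242)/(2*(-3)*(-5 - 3)) - 563 = -(-4242)/(2*(-3)*(-8)) - 563 = -(-4242)/48 - 563 = -202*(-7/16) - 563 = 707/8 - 563 = -3797/8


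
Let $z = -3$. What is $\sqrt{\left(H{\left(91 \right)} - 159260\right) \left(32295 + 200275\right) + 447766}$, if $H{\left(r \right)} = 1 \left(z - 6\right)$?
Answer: $2 i \sqrt{9260185891} \approx 1.9246 \cdot 10^{5} i$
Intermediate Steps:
$H{\left(r \right)} = -9$ ($H{\left(r \right)} = 1 \left(-3 - 6\right) = 1 \left(-9\right) = -9$)
$\sqrt{\left(H{\left(91 \right)} - 159260\right) \left(32295 + 200275\right) + 447766} = \sqrt{\left(-9 - 159260\right) \left(32295 + 200275\right) + 447766} = \sqrt{\left(-159269\right) 232570 + 447766} = \sqrt{-37041191330 + 447766} = \sqrt{-37040743564} = 2 i \sqrt{9260185891}$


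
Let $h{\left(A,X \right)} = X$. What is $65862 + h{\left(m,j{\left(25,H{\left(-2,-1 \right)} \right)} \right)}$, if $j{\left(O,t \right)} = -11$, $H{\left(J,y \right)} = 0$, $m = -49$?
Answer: $65851$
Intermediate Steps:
$65862 + h{\left(m,j{\left(25,H{\left(-2,-1 \right)} \right)} \right)} = 65862 - 11 = 65851$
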